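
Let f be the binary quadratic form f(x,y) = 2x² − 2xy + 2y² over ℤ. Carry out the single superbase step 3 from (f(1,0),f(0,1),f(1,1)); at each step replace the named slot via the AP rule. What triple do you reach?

start (2,2,2) = (f(1,0),f(0,1),f(1,1))
replace slot 3: 2·(2+2) − 2 = 6 → (2,2,6)

2,2,6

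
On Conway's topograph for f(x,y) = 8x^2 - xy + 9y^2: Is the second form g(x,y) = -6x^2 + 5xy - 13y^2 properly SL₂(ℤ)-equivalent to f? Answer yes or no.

D₁ = -287, D₂ = -287
f: reduced (well bottom): (8,-1,9) with a≤c, −a<b≤a
g is negative-definite; reduce −g:
−g: reduced (well bottom): (6,-5,13) with a≤c, −a<b≤a
flip sign back: reduced form of g is (-6,5,-13)
reduced forms (8, -1, 9) vs (-6, 5, -13) ⇒ inequivalent

no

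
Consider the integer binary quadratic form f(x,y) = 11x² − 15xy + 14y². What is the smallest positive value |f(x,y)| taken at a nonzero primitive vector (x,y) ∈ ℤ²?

translate: b→7 (≡-15 mod 22), so (11,-15,14)→(11,7,10)
flip: (11,7,10)→(10,-7,11)
reduced (well bottom): (10,-7,11) with a≤c, −a<b≤a
well minimum = a = 10

10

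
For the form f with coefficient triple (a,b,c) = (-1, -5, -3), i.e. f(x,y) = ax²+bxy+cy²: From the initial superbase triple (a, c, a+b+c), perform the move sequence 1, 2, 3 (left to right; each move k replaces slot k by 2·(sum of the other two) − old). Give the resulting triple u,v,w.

start (-1,-3,-9) = (f(1,0),f(0,1),f(1,1))
replace slot 1: 2·((-3)+(-9)) − (-1) = -23 → (-23,-3,-9)
replace slot 2: 2·((-23)+(-9)) − (-3) = -61 → (-23,-61,-9)
replace slot 3: 2·((-23)+(-61)) − (-9) = -159 → (-23,-61,-159)

-23,-61,-159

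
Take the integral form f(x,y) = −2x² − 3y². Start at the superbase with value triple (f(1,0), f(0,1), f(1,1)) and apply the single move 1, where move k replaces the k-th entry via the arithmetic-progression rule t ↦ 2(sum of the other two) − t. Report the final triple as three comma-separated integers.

start (-2,-3,-5) = (f(1,0),f(0,1),f(1,1))
replace slot 1: 2·((-3)+(-5)) − (-2) = -14 → (-14,-3,-5)

-14,-3,-5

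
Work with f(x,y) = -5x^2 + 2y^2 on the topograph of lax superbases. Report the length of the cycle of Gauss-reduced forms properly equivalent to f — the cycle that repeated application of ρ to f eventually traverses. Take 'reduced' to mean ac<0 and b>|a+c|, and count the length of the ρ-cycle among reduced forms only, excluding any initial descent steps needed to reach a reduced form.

D = 40, ⌊√D⌋ = 6
descent: ρ → (2,4,-3)  [lands on river]
river: ρ → (-3,2,3)
river: ρ → (3,4,-2)
river: ρ → (-2,4,3)
river: ρ → (3,2,-3)
river: ρ → (-3,4,2)
ρ-cycle length = 6 (tail of 1 descent step not counted)

6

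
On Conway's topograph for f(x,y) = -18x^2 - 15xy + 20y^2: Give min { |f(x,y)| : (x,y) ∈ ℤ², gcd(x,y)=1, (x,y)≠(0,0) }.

descent: ρ → (20,15,-18)  [lands on river]
river: ρ → (-18,21,17)
river: ρ → (17,13,-22)
river: ρ → (-22,31,8)
river: ρ → (8,33,-18)
river: ρ → (-18,39,2)
river: ρ → (2,37,-37)
river: ρ → (-37,37,2)
river: ρ → (2,39,-18)
river: ρ → (-18,33,8)
river: ρ → (8,31,-22)
river: ρ → (-22,13,17)
river: ρ → (17,21,-18)
river: ρ → (-18,15,20)
river: ρ → (20,25,-13)
river: ρ → (-13,27,18)
river: ρ → (18,9,-22)
river: ρ → (-22,35,5)
river: ρ → (5,35,-22)
river: ρ → (-22,9,18)
river: ρ → (18,27,-13)
river: ρ → (-13,25,20)
closes: descent 1, river 22
min |a| on river = 2

2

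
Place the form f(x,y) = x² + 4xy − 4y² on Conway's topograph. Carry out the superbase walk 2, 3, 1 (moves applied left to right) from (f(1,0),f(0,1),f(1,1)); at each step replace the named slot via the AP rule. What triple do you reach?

start (1,-4,1) = (f(1,0),f(0,1),f(1,1))
replace slot 2: 2·(1+1) − (-4) = 8 → (1,8,1)
replace slot 3: 2·(1+8) − 1 = 17 → (1,8,17)
replace slot 1: 2·(8+17) − 1 = 49 → (49,8,17)

49,8,17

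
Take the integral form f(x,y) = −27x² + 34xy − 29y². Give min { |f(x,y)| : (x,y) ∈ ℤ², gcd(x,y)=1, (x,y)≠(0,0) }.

translate: b→20 (≡-34 mod 54), so (27,-34,29)→(27,20,22)
flip: (27,20,22)→(22,-20,27)
reduced (well bottom): (22,-20,27) with a≤c, −a<b≤a
well minimum |f| = |-22| = 22 (negative-definite)

22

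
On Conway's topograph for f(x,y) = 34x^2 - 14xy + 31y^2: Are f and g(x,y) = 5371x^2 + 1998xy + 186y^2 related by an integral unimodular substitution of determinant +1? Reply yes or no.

D₁ = -4020, D₂ = -4020
f: flip: (34,-14,31)→(31,14,34)
f: reduced (well bottom): (31,14,34) with a≤c, −a<b≤a
g: flip: (5371,1998,186)→(186,-1998,5371)
g: translate: b→-138 (≡-1998 mod 372), so (186,-1998,5371)→(186,-138,31)
g: flip: (186,-138,31)→(31,138,186)
g: translate: b→14 (≡138 mod 62), so (31,138,186)→(31,14,34)
g: reduced (well bottom): (31,14,34) with a≤c, −a<b≤a
reduced forms (31, 14, 34) vs (31, 14, 34) ⇒ equivalent

yes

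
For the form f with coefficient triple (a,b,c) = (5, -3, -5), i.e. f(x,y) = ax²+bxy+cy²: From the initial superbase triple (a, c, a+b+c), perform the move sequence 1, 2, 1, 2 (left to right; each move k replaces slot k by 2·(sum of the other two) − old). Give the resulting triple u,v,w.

start (5,-5,-3) = (f(1,0),f(0,1),f(1,1))
replace slot 1: 2·((-5)+(-3)) − 5 = -21 → (-21,-5,-3)
replace slot 2: 2·((-21)+(-3)) − (-5) = -43 → (-21,-43,-3)
replace slot 1: 2·((-43)+(-3)) − (-21) = -71 → (-71,-43,-3)
replace slot 2: 2·((-71)+(-3)) − (-43) = -105 → (-71,-105,-3)

-71,-105,-3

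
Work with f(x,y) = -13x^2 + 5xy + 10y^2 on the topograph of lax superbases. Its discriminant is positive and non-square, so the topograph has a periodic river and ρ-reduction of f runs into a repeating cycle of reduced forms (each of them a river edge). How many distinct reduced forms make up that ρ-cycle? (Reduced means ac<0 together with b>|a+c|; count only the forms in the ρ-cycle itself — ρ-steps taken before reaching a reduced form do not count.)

D = 545, ⌊√D⌋ = 23
river: ρ → (10,15,-8)
river: ρ → (-8,17,8)
river: ρ → (8,15,-10)
river: ρ → (-10,5,13)
river: ρ → (13,21,-2)
river: ρ → (-2,23,2)
river: ρ → (2,21,-13)
river: ρ → (-13,5,10)
ρ-cycle length = 8 (tail of 0 descent steps not counted)

8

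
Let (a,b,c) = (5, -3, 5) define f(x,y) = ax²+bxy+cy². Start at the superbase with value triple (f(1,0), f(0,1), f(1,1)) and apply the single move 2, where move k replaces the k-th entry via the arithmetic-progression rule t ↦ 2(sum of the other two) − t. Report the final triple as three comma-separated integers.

start (5,5,7) = (f(1,0),f(0,1),f(1,1))
replace slot 2: 2·(5+7) − 5 = 19 → (5,19,7)

5,19,7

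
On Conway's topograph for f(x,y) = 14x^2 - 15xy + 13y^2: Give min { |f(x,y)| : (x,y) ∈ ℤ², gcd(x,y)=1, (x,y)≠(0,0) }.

translate: b→13 (≡-15 mod 28), so (14,-15,13)→(14,13,12)
flip: (14,13,12)→(12,-13,14)
translate: b→11 (≡-13 mod 24), so (12,-13,14)→(12,11,13)
reduced (well bottom): (12,11,13) with a≤c, −a<b≤a
well minimum = a = 12

12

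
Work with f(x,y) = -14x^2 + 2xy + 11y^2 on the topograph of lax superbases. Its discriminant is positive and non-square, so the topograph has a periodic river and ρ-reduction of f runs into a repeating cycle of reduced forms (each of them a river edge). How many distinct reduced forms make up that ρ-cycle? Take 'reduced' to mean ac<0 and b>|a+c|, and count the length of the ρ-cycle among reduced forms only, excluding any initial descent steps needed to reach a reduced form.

D = 620, ⌊√D⌋ = 24
descent: ρ → (11,20,-5)  [lands on river]
river: ρ → (-5,20,11)
river: ρ → (11,24,-1)
river: ρ → (-1,24,11)
ρ-cycle length = 4 (tail of 1 descent step not counted)

4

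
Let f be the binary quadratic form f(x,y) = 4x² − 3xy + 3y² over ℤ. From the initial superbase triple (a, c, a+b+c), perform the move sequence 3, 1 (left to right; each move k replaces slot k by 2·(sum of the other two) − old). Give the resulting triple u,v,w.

start (4,3,4) = (f(1,0),f(0,1),f(1,1))
replace slot 3: 2·(4+3) − 4 = 10 → (4,3,10)
replace slot 1: 2·(3+10) − 4 = 22 → (22,3,10)

22,3,10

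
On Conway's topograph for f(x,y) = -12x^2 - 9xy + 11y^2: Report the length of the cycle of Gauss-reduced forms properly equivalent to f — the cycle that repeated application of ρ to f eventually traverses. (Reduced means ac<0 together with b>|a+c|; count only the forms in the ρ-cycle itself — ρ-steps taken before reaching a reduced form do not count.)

D = 609, ⌊√D⌋ = 24
descent: ρ → (11,9,-12)  [lands on river]
river: ρ → (-12,15,8)
river: ρ → (8,17,-10)
river: ρ → (-10,23,2)
river: ρ → (2,21,-21)
river: ρ → (-21,21,2)
river: ρ → (2,23,-10)
river: ρ → (-10,17,8)
river: ρ → (8,15,-12)
river: ρ → (-12,9,11)
river: ρ → (11,13,-10)
river: ρ → (-10,7,14)
river: ρ → (14,21,-3)
river: ρ → (-3,21,14)
river: ρ → (14,7,-10)
river: ρ → (-10,13,11)
ρ-cycle length = 16 (tail of 1 descent step not counted)

16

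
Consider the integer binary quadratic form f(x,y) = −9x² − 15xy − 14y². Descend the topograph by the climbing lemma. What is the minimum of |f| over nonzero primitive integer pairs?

translate: b→-3 (≡15 mod 18), so (9,15,14)→(9,-3,8)
flip: (9,-3,8)→(8,3,9)
reduced (well bottom): (8,3,9) with a≤c, −a<b≤a
well minimum |f| = |-8| = 8 (negative-definite)

8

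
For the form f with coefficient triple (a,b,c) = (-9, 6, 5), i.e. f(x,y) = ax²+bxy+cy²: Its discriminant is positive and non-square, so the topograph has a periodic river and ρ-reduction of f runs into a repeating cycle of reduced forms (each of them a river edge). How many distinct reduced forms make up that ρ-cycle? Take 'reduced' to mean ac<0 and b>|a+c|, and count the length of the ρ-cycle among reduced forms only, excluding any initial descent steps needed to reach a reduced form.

D = 216, ⌊√D⌋ = 14
river: ρ → (5,14,-1)
river: ρ → (-1,14,5)
river: ρ → (5,6,-9)
river: ρ → (-9,12,2)
river: ρ → (2,12,-9)
river: ρ → (-9,6,5)
ρ-cycle length = 6 (tail of 0 descent steps not counted)

6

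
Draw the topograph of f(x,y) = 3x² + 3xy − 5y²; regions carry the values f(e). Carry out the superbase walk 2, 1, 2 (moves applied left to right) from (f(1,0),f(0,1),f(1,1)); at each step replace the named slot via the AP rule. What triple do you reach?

start (3,-5,1) = (f(1,0),f(0,1),f(1,1))
replace slot 2: 2·(3+1) − (-5) = 13 → (3,13,1)
replace slot 1: 2·(13+1) − 3 = 25 → (25,13,1)
replace slot 2: 2·(25+1) − 13 = 39 → (25,39,1)

25,39,1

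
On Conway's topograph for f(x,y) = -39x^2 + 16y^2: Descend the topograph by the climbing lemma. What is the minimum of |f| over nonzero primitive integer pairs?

descent: ρ → (16,32,-23)  [lands on river]
river: ρ → (-23,14,25)
river: ρ → (25,36,-12)
river: ρ → (-12,36,25)
river: ρ → (25,14,-23)
river: ρ → (-23,32,16)
closes: descent 1, river 6
min |a| on river = 12

12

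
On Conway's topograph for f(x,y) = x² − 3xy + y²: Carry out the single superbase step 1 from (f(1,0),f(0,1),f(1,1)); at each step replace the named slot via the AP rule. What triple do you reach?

start (1,1,-1) = (f(1,0),f(0,1),f(1,1))
replace slot 1: 2·(1+(-1)) − 1 = -1 → (-1,1,-1)

-1,1,-1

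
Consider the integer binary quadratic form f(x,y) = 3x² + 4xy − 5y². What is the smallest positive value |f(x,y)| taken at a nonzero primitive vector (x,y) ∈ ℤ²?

river: ρ → (-5,6,2)
river: ρ → (2,6,-5)
river: ρ → (-5,4,3)
river: ρ → (3,8,-1)
river: ρ → (-1,8,3)
river: ρ → (3,4,-5)
closes: descent 0, river 6
min |a| on river = 1

1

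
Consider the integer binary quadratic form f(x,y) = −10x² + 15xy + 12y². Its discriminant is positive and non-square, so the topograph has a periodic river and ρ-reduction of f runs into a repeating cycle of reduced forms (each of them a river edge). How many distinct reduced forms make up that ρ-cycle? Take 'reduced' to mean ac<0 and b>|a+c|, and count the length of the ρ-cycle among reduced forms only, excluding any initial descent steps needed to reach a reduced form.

D = 705, ⌊√D⌋ = 26
river: ρ → (12,9,-13)
river: ρ → (-13,17,8)
river: ρ → (8,15,-15)
river: ρ → (-15,15,8)
river: ρ → (8,17,-13)
river: ρ → (-13,9,12)
river: ρ → (12,15,-10)
river: ρ → (-10,25,2)
river: ρ → (2,23,-22)
river: ρ → (-22,21,3)
river: ρ → (3,21,-22)
river: ρ → (-22,23,2)
river: ρ → (2,25,-10)
river: ρ → (-10,15,12)
ρ-cycle length = 14 (tail of 0 descent steps not counted)

14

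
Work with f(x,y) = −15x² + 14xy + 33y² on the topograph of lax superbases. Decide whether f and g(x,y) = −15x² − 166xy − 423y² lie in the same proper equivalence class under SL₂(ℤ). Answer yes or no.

D₁ = 2176, D₂ = 2176
river cycle of f (length 4): (-15, 44, 4), (4, 44, -15), (-15, 46, 1), (1, 46, -15)
river cycle of g (length 4): (-15, 44, 4), (4, 44, -15), (-15, 46, 1), (1, 46, -15)
cycles coincide ⇒ equivalent

yes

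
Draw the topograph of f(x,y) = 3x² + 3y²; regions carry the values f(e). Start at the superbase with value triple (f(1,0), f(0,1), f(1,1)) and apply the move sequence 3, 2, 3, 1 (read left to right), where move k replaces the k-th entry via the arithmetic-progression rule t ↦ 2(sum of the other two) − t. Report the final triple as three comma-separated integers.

start (3,3,6) = (f(1,0),f(0,1),f(1,1))
replace slot 3: 2·(3+3) − 6 = 6 → (3,3,6)
replace slot 2: 2·(3+6) − 3 = 15 → (3,15,6)
replace slot 3: 2·(3+15) − 6 = 30 → (3,15,30)
replace slot 1: 2·(15+30) − 3 = 87 → (87,15,30)

87,15,30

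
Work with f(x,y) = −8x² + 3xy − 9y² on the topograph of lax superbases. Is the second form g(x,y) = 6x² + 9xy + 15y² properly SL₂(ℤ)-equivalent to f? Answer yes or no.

D₁ = -279, D₂ = -279
f is negative-definite; reduce −f:
−f: reduced (well bottom): (8,-3,9) with a≤c, −a<b≤a
flip sign back: reduced form of f is (-8,3,-9)
g: translate: b→-3 (≡9 mod 12), so (6,9,15)→(6,-3,12)
g: reduced (well bottom): (6,-3,12) with a≤c, −a<b≤a
reduced forms (-8, 3, -9) vs (6, -3, 12) ⇒ inequivalent

no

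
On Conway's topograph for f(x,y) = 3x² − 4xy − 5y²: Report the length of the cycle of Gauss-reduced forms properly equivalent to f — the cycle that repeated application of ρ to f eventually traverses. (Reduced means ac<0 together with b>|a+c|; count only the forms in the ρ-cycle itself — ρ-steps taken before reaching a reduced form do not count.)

D = 76, ⌊√D⌋ = 8
descent: ρ → (-5,4,3)  [lands on river]
river: ρ → (3,8,-1)
river: ρ → (-1,8,3)
river: ρ → (3,4,-5)
river: ρ → (-5,6,2)
river: ρ → (2,6,-5)
ρ-cycle length = 6 (tail of 1 descent step not counted)

6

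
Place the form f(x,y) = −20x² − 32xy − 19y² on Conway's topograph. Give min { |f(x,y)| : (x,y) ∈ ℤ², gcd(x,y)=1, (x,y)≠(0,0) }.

translate: b→-8 (≡32 mod 40), so (20,32,19)→(20,-8,7)
flip: (20,-8,7)→(7,8,20)
translate: b→-6 (≡8 mod 14), so (7,8,20)→(7,-6,19)
reduced (well bottom): (7,-6,19) with a≤c, −a<b≤a
well minimum |f| = |-7| = 7 (negative-definite)

7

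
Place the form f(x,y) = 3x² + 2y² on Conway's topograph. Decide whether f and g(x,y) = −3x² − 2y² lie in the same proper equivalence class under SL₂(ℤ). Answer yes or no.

D₁ = -24, D₂ = -24
f: flip: (3,0,2)→(2,0,3)
f: reduced (well bottom): (2,0,3) with a≤c, −a<b≤a
g is negative-definite; reduce −g:
−g: flip: (3,0,2)→(2,0,3)
−g: reduced (well bottom): (2,0,3) with a≤c, −a<b≤a
flip sign back: reduced form of g is (-2,0,-3)
reduced forms (2, 0, 3) vs (-2, 0, -3) ⇒ inequivalent

no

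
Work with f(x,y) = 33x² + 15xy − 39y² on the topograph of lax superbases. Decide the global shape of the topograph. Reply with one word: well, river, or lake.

D = b²−4ac = 15² − 4·33·(-39) = 5373
D > 0 non-square ⇒ indefinite ⇒ periodic river

river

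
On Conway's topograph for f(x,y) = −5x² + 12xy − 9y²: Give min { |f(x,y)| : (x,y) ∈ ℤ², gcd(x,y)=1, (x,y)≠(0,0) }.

translate: b→-2 (≡-12 mod 10), so (5,-12,9)→(5,-2,2)
flip: (5,-2,2)→(2,2,5)
reduced (well bottom): (2,2,5) with a≤c, −a<b≤a
well minimum |f| = |-2| = 2 (negative-definite)

2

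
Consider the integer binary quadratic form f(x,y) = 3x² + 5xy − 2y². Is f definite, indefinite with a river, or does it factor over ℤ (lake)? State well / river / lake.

D = b²−4ac = 5² − 4·3·(-2) = 49
D = 7² is a perfect square ⇒ form factors over ℤ ⇒ lakes

lake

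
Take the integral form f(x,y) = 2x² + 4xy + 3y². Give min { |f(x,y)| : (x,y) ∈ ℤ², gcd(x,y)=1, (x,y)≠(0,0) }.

translate: b→0 (≡4 mod 4), so (2,4,3)→(2,0,1)
flip: (2,0,1)→(1,0,2)
reduced (well bottom): (1,0,2) with a≤c, −a<b≤a
well minimum = a = 1

1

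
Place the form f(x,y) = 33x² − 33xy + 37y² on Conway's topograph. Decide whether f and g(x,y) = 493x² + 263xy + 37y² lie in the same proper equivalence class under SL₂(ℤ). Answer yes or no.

D₁ = -3795, D₂ = -3795
f: translate: b→33 (≡-33 mod 66), so (33,-33,37)→(33,33,37)
f: reduced (well bottom): (33,33,37) with a≤c, −a<b≤a
g: flip: (493,263,37)→(37,-263,493)
g: translate: b→33 (≡-263 mod 74), so (37,-263,493)→(37,33,33)
g: flip: (37,33,33)→(33,-33,37)
g: translate: b→33 (≡-33 mod 66), so (33,-33,37)→(33,33,37)
g: reduced (well bottom): (33,33,37) with a≤c, −a<b≤a
reduced forms (33, 33, 37) vs (33, 33, 37) ⇒ equivalent

yes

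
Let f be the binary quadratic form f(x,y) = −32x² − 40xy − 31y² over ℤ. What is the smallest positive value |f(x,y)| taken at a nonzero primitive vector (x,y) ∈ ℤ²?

translate: b→-24 (≡40 mod 64), so (32,40,31)→(32,-24,23)
flip: (32,-24,23)→(23,24,32)
translate: b→-22 (≡24 mod 46), so (23,24,32)→(23,-22,31)
reduced (well bottom): (23,-22,31) with a≤c, −a<b≤a
well minimum |f| = |-23| = 23 (negative-definite)

23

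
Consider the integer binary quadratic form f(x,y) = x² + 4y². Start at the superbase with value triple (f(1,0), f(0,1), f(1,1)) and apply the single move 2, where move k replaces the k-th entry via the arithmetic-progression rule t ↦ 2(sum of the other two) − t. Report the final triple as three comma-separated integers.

start (1,4,5) = (f(1,0),f(0,1),f(1,1))
replace slot 2: 2·(1+5) − 4 = 8 → (1,8,5)

1,8,5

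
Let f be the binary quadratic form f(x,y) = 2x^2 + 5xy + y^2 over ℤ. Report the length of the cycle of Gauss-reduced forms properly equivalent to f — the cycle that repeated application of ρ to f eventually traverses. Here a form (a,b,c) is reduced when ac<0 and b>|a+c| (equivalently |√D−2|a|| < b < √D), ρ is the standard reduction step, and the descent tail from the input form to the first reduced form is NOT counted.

D = 17, ⌊√D⌋ = 4
descent: ρ → (1,3,-2)  [lands on river]
river: ρ → (-2,1,2)
river: ρ → (2,3,-1)
river: ρ → (-1,3,2)
river: ρ → (2,1,-2)
river: ρ → (-2,3,1)
ρ-cycle length = 6 (tail of 1 descent step not counted)

6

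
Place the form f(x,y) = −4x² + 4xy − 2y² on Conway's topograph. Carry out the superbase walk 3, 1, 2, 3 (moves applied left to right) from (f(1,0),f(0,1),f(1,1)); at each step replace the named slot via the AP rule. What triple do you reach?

start (-4,-2,-2) = (f(1,0),f(0,1),f(1,1))
replace slot 3: 2·((-4)+(-2)) − (-2) = -10 → (-4,-2,-10)
replace slot 1: 2·((-2)+(-10)) − (-4) = -20 → (-20,-2,-10)
replace slot 2: 2·((-20)+(-10)) − (-2) = -58 → (-20,-58,-10)
replace slot 3: 2·((-20)+(-58)) − (-10) = -146 → (-20,-58,-146)

-20,-58,-146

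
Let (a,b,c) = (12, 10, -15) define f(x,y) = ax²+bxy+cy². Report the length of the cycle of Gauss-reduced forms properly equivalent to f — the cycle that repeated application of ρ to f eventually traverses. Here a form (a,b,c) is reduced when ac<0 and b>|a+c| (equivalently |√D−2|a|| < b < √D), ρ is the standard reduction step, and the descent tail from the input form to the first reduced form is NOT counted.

D = 820, ⌊√D⌋ = 28
river: ρ → (-15,20,7)
river: ρ → (7,22,-12)
river: ρ → (-12,26,3)
river: ρ → (3,28,-3)
river: ρ → (-3,26,12)
river: ρ → (12,22,-7)
river: ρ → (-7,20,15)
river: ρ → (15,10,-12)
river: ρ → (-12,14,13)
river: ρ → (13,12,-13)
river: ρ → (-13,14,12)
river: ρ → (12,10,-15)
ρ-cycle length = 12 (tail of 0 descent steps not counted)

12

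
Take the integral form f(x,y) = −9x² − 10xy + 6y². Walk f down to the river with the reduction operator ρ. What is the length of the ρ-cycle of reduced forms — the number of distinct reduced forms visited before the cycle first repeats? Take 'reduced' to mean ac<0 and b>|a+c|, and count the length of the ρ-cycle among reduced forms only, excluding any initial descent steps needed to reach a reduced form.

D = 316, ⌊√D⌋ = 17
descent: ρ → (6,10,-9)  [lands on river]
river: ρ → (-9,8,7)
river: ρ → (7,6,-10)
river: ρ → (-10,14,3)
river: ρ → (3,16,-5)
river: ρ → (-5,14,6)
ρ-cycle length = 6 (tail of 1 descent step not counted)

6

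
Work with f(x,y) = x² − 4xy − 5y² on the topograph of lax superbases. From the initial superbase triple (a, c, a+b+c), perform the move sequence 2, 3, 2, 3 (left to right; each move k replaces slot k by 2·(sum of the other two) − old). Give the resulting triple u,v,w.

start (1,-5,-8) = (f(1,0),f(0,1),f(1,1))
replace slot 2: 2·(1+(-8)) − (-5) = -9 → (1,-9,-8)
replace slot 3: 2·(1+(-9)) − (-8) = -8 → (1,-9,-8)
replace slot 2: 2·(1+(-8)) − (-9) = -5 → (1,-5,-8)
replace slot 3: 2·(1+(-5)) − (-8) = 0 → (1,-5,0)

1,-5,0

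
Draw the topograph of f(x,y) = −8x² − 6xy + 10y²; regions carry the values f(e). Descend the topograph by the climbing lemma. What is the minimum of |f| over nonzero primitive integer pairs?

descent: ρ → (10,6,-8)  [lands on river]
river: ρ → (-8,10,8)
river: ρ → (8,6,-10)
river: ρ → (-10,14,4)
river: ρ → (4,18,-2)
river: ρ → (-2,18,4)
river: ρ → (4,14,-10)
river: ρ → (-10,6,8)
river: ρ → (8,10,-8)
river: ρ → (-8,6,10)
river: ρ → (10,14,-4)
river: ρ → (-4,18,2)
river: ρ → (2,18,-4)
river: ρ → (-4,14,10)
closes: descent 1, river 14
min |a| on river = 2

2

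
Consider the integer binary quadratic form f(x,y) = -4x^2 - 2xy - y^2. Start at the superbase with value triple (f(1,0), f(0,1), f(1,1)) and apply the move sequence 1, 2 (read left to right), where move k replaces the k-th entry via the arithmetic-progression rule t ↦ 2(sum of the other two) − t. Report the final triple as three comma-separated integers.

start (-4,-1,-7) = (f(1,0),f(0,1),f(1,1))
replace slot 1: 2·((-1)+(-7)) − (-4) = -12 → (-12,-1,-7)
replace slot 2: 2·((-12)+(-7)) − (-1) = -37 → (-12,-37,-7)

-12,-37,-7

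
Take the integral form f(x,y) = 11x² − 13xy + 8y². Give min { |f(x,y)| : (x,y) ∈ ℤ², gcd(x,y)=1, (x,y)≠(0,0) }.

translate: b→9 (≡-13 mod 22), so (11,-13,8)→(11,9,6)
flip: (11,9,6)→(6,-9,11)
translate: b→3 (≡-9 mod 12), so (6,-9,11)→(6,3,8)
reduced (well bottom): (6,3,8) with a≤c, −a<b≤a
well minimum = a = 6

6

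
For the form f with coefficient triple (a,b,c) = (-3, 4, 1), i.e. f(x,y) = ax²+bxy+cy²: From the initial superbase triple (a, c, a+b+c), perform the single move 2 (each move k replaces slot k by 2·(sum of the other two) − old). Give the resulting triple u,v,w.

start (-3,1,2) = (f(1,0),f(0,1),f(1,1))
replace slot 2: 2·((-3)+2) − 1 = -3 → (-3,-3,2)

-3,-3,2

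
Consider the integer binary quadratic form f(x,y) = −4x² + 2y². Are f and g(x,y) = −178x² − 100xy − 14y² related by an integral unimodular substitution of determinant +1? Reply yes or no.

D₁ = 32, D₂ = 32
river cycle of f (length 2): (2, 4, -2), (-2, 4, 2)
river cycle of g (length 2): (-2, 4, 2), (2, 4, -2)
cycles coincide ⇒ equivalent

yes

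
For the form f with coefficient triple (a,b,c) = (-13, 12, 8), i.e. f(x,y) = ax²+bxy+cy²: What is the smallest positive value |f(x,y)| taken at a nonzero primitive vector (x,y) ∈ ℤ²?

river: ρ → (8,20,-5)
river: ρ → (-5,20,8)
river: ρ → (8,12,-13)
river: ρ → (-13,14,7)
river: ρ → (7,14,-13)
river: ρ → (-13,12,8)
closes: descent 0, river 6
min |a| on river = 5

5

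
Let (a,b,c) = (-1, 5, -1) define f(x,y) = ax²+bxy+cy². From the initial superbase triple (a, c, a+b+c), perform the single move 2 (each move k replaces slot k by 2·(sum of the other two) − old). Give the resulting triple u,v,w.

start (-1,-1,3) = (f(1,0),f(0,1),f(1,1))
replace slot 2: 2·((-1)+3) − (-1) = 5 → (-1,5,3)

-1,5,3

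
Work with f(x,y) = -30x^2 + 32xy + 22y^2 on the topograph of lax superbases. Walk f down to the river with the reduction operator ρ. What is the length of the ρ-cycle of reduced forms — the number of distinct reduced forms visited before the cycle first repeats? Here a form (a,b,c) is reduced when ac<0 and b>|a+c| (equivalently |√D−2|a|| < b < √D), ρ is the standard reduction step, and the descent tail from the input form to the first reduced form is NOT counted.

D = 3664, ⌊√D⌋ = 60
river: ρ → (22,56,-6)
river: ρ → (-6,52,40)
river: ρ → (40,28,-18)
river: ρ → (-18,44,24)
river: ρ → (24,52,-10)
river: ρ → (-10,48,34)
river: ρ → (34,20,-24)
river: ρ → (-24,28,30)
river: ρ → (30,32,-22)
river: ρ → (-22,56,6)
river: ρ → (6,52,-40)
river: ρ → (-40,28,18)
river: ρ → (18,44,-24)
river: ρ → (-24,52,10)
river: ρ → (10,48,-34)
river: ρ → (-34,20,24)
river: ρ → (24,28,-30)
river: ρ → (-30,32,22)
ρ-cycle length = 18 (tail of 0 descent steps not counted)

18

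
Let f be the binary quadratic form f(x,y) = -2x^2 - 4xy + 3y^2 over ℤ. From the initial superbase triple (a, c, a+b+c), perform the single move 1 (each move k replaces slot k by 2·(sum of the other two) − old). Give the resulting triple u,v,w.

start (-2,3,-3) = (f(1,0),f(0,1),f(1,1))
replace slot 1: 2·(3+(-3)) − (-2) = 2 → (2,3,-3)

2,3,-3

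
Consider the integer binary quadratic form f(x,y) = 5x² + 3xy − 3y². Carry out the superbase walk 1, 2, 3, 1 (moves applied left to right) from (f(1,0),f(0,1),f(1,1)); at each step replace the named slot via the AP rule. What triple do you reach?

start (5,-3,5) = (f(1,0),f(0,1),f(1,1))
replace slot 1: 2·((-3)+5) − 5 = -1 → (-1,-3,5)
replace slot 2: 2·((-1)+5) − (-3) = 11 → (-1,11,5)
replace slot 3: 2·((-1)+11) − 5 = 15 → (-1,11,15)
replace slot 1: 2·(11+15) − (-1) = 53 → (53,11,15)

53,11,15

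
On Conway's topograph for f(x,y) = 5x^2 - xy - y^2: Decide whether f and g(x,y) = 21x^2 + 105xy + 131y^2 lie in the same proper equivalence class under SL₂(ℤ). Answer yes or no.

D₁ = 21, D₂ = 21
river cycle of f (length 2): (-1, 3, 3), (3, 3, -1)
river cycle of g (length 2): (-1, 3, 3), (3, 3, -1)
cycles coincide ⇒ equivalent

yes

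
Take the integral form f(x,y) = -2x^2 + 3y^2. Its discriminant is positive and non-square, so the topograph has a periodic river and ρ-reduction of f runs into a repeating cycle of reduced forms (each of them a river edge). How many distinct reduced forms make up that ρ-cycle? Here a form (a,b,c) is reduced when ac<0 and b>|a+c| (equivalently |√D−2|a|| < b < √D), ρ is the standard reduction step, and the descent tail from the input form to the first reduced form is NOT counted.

D = 24, ⌊√D⌋ = 4
descent: ρ → (3,0,-2)
descent: ρ → (-2,4,1)  [lands on river]
river: ρ → (1,4,-2)
ρ-cycle length = 2 (tail of 2 descent steps not counted)

2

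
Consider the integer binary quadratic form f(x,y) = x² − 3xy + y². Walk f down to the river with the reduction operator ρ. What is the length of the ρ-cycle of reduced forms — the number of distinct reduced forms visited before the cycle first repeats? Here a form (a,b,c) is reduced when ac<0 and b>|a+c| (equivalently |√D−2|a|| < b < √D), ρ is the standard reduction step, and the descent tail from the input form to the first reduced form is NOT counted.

D = 5, ⌊√D⌋ = 2
descent: ρ → (1,1,-1)  [lands on river]
river: ρ → (-1,1,1)
ρ-cycle length = 2 (tail of 1 descent step not counted)

2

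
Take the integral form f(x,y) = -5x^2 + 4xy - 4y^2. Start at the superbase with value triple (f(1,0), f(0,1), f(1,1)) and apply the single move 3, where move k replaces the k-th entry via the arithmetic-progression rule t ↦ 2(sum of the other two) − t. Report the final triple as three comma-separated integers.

start (-5,-4,-5) = (f(1,0),f(0,1),f(1,1))
replace slot 3: 2·((-5)+(-4)) − (-5) = -13 → (-5,-4,-13)

-5,-4,-13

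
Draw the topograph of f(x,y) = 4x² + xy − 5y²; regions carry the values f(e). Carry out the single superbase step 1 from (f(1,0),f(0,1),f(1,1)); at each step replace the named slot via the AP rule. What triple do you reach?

start (4,-5,0) = (f(1,0),f(0,1),f(1,1))
replace slot 1: 2·((-5)+0) − 4 = -14 → (-14,-5,0)

-14,-5,0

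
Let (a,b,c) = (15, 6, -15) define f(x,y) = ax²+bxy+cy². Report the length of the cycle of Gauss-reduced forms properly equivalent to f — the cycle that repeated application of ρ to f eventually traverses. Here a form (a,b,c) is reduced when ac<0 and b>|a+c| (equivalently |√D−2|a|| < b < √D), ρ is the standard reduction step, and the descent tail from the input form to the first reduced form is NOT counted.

D = 936, ⌊√D⌋ = 30
river: ρ → (-15,24,6)
river: ρ → (6,24,-15)
river: ρ → (-15,6,15)
river: ρ → (15,24,-6)
river: ρ → (-6,24,15)
river: ρ → (15,6,-15)
ρ-cycle length = 6 (tail of 0 descent steps not counted)

6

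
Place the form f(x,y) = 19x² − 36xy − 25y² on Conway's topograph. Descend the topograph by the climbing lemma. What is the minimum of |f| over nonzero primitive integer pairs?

descent: ρ → (-25,36,19)  [lands on river]
river: ρ → (19,40,-21)
river: ρ → (-21,44,15)
river: ρ → (15,46,-18)
river: ρ → (-18,26,35)
river: ρ → (35,44,-9)
river: ρ → (-9,46,30)
river: ρ → (30,14,-25)
closes: descent 1, river 8
min |a| on river = 9

9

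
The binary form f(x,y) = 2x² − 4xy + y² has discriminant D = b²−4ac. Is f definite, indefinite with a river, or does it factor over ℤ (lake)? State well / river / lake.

D = b²−4ac = (-4)² − 4·2·1 = 8
D > 0 non-square ⇒ indefinite ⇒ periodic river

river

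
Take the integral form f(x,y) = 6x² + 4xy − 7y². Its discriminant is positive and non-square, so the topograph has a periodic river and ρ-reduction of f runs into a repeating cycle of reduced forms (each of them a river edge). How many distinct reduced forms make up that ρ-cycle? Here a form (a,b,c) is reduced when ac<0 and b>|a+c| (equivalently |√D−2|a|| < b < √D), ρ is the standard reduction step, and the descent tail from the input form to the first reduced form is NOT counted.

D = 184, ⌊√D⌋ = 13
river: ρ → (-7,10,3)
river: ρ → (3,8,-10)
river: ρ → (-10,12,1)
river: ρ → (1,12,-10)
river: ρ → (-10,8,3)
river: ρ → (3,10,-7)
river: ρ → (-7,4,6)
river: ρ → (6,8,-5)
river: ρ → (-5,12,2)
river: ρ → (2,12,-5)
river: ρ → (-5,8,6)
river: ρ → (6,4,-7)
ρ-cycle length = 12 (tail of 0 descent steps not counted)

12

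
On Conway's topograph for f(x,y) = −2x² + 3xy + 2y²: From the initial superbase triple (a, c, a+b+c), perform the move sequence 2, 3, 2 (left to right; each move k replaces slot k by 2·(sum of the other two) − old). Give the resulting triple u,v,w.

start (-2,2,3) = (f(1,0),f(0,1),f(1,1))
replace slot 2: 2·((-2)+3) − 2 = 0 → (-2,0,3)
replace slot 3: 2·((-2)+0) − 3 = -7 → (-2,0,-7)
replace slot 2: 2·((-2)+(-7)) − 0 = -18 → (-2,-18,-7)

-2,-18,-7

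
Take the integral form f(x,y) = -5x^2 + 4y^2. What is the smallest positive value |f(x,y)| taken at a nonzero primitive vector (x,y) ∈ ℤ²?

descent: ρ → (4,8,-1)  [lands on river]
river: ρ → (-1,8,4)
closes: descent 1, river 2
min |a| on river = 1

1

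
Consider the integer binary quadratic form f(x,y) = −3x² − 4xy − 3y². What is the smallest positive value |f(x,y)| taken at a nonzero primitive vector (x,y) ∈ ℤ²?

translate: b→-2 (≡4 mod 6), so (3,4,3)→(3,-2,2)
flip: (3,-2,2)→(2,2,3)
reduced (well bottom): (2,2,3) with a≤c, −a<b≤a
well minimum |f| = |-2| = 2 (negative-definite)

2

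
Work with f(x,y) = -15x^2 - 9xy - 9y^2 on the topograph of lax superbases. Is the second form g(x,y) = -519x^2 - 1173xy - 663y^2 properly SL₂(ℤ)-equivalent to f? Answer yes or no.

D₁ = -459, D₂ = -459
f is negative-definite; reduce −f:
−f: flip: (15,9,9)→(9,-9,15)
−f: translate: b→9 (≡-9 mod 18), so (9,-9,15)→(9,9,15)
−f: reduced (well bottom): (9,9,15) with a≤c, −a<b≤a
flip sign back: reduced form of f is (-9,-9,-15)
g is negative-definite; reduce −g:
−g: translate: b→135 (≡1173 mod 1038), so (519,1173,663)→(519,135,9)
−g: flip: (519,135,9)→(9,-135,519)
−g: translate: b→9 (≡-135 mod 18), so (9,-135,519)→(9,9,15)
−g: reduced (well bottom): (9,9,15) with a≤c, −a<b≤a
flip sign back: reduced form of g is (-9,-9,-15)
reduced forms (-9, -9, -15) vs (-9, -9, -15) ⇒ equivalent

yes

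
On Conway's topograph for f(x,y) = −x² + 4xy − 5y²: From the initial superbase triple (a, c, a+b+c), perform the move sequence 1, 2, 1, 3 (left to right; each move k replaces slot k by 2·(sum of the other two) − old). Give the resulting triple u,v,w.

start (-1,-5,-2) = (f(1,0),f(0,1),f(1,1))
replace slot 1: 2·((-5)+(-2)) − (-1) = -13 → (-13,-5,-2)
replace slot 2: 2·((-13)+(-2)) − (-5) = -25 → (-13,-25,-2)
replace slot 1: 2·((-25)+(-2)) − (-13) = -41 → (-41,-25,-2)
replace slot 3: 2·((-41)+(-25)) − (-2) = -130 → (-41,-25,-130)

-41,-25,-130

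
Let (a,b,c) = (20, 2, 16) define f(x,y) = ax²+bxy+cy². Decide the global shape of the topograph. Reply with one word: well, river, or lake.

D = b²−4ac = 2² − 4·20·16 = -1276
D < 0 ⇒ definite ⇒ every region one sign ⇒ single well

well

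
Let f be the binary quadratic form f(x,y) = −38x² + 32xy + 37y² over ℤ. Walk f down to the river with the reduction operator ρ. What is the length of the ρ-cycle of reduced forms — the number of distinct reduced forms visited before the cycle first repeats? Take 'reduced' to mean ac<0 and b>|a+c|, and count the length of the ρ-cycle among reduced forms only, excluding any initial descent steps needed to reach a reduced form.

D = 6648, ⌊√D⌋ = 81
river: ρ → (37,42,-33)
river: ρ → (-33,24,46)
river: ρ → (46,68,-11)
river: ρ → (-11,64,58)
river: ρ → (58,52,-17)
river: ρ → (-17,50,61)
river: ρ → (61,72,-6)
river: ρ → (-6,72,61)
river: ρ → (61,50,-17)
river: ρ → (-17,52,58)
river: ρ → (58,64,-11)
river: ρ → (-11,68,46)
river: ρ → (46,24,-33)
river: ρ → (-33,42,37)
river: ρ → (37,32,-38)
river: ρ → (-38,44,31)
river: ρ → (31,80,-2)
river: ρ → (-2,80,31)
river: ρ → (31,44,-38)
river: ρ → (-38,32,37)
ρ-cycle length = 20 (tail of 0 descent steps not counted)

20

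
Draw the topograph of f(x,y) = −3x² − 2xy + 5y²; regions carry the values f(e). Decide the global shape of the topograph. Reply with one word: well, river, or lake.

D = b²−4ac = (-2)² − 4·(-3)·5 = 64
D = 8² is a perfect square ⇒ form factors over ℤ ⇒ lakes

lake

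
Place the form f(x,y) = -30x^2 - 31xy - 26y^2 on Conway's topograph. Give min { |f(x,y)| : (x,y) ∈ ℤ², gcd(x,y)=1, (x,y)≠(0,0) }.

translate: b→-29 (≡31 mod 60), so (30,31,26)→(30,-29,25)
flip: (30,-29,25)→(25,29,30)
translate: b→-21 (≡29 mod 50), so (25,29,30)→(25,-21,26)
reduced (well bottom): (25,-21,26) with a≤c, −a<b≤a
well minimum |f| = |-25| = 25 (negative-definite)

25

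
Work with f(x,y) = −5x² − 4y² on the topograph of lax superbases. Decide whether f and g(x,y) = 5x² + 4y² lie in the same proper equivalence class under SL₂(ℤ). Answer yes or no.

D₁ = -80, D₂ = -80
f is negative-definite; reduce −f:
−f: flip: (5,0,4)→(4,0,5)
−f: reduced (well bottom): (4,0,5) with a≤c, −a<b≤a
flip sign back: reduced form of f is (-4,0,-5)
g: flip: (5,0,4)→(4,0,5)
g: reduced (well bottom): (4,0,5) with a≤c, −a<b≤a
reduced forms (-4, 0, -5) vs (4, 0, 5) ⇒ inequivalent

no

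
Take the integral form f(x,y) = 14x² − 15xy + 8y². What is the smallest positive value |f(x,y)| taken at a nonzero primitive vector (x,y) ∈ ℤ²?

translate: b→13 (≡-15 mod 28), so (14,-15,8)→(14,13,7)
flip: (14,13,7)→(7,-13,14)
translate: b→1 (≡-13 mod 14), so (7,-13,14)→(7,1,8)
reduced (well bottom): (7,1,8) with a≤c, −a<b≤a
well minimum = a = 7

7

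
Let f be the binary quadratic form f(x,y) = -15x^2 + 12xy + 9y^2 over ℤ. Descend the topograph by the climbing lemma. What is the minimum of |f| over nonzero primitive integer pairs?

river: ρ → (9,24,-3)
river: ρ → (-3,24,9)
river: ρ → (9,12,-15)
river: ρ → (-15,18,6)
river: ρ → (6,18,-15)
river: ρ → (-15,12,9)
closes: descent 0, river 6
min |a| on river = 3

3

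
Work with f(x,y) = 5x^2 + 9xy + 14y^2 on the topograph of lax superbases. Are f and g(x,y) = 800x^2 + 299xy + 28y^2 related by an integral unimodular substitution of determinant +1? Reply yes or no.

D₁ = -199, D₂ = -199
f: translate: b→-1 (≡9 mod 10), so (5,9,14)→(5,-1,10)
f: reduced (well bottom): (5,-1,10) with a≤c, −a<b≤a
g: flip: (800,299,28)→(28,-299,800)
g: translate: b→-19 (≡-299 mod 56), so (28,-299,800)→(28,-19,5)
g: flip: (28,-19,5)→(5,19,28)
g: translate: b→-1 (≡19 mod 10), so (5,19,28)→(5,-1,10)
g: reduced (well bottom): (5,-1,10) with a≤c, −a<b≤a
reduced forms (5, -1, 10) vs (5, -1, 10) ⇒ equivalent

yes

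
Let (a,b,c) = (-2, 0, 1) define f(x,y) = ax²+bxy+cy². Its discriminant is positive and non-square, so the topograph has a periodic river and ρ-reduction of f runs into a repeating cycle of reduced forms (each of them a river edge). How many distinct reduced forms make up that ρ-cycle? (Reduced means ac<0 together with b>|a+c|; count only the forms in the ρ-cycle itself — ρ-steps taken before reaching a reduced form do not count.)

D = 8, ⌊√D⌋ = 2
descent: ρ → (1,2,-1)  [lands on river]
river: ρ → (-1,2,1)
ρ-cycle length = 2 (tail of 1 descent step not counted)

2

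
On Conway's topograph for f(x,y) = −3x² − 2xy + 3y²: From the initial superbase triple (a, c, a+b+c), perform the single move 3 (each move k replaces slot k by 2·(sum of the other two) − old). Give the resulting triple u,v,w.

start (-3,3,-2) = (f(1,0),f(0,1),f(1,1))
replace slot 3: 2·((-3)+3) − (-2) = 2 → (-3,3,2)

-3,3,2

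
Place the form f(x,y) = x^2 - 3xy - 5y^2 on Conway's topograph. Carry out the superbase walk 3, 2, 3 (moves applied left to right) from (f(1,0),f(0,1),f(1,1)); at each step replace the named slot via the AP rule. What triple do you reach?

start (1,-5,-7) = (f(1,0),f(0,1),f(1,1))
replace slot 3: 2·(1+(-5)) − (-7) = -1 → (1,-5,-1)
replace slot 2: 2·(1+(-1)) − (-5) = 5 → (1,5,-1)
replace slot 3: 2·(1+5) − (-1) = 13 → (1,5,13)

1,5,13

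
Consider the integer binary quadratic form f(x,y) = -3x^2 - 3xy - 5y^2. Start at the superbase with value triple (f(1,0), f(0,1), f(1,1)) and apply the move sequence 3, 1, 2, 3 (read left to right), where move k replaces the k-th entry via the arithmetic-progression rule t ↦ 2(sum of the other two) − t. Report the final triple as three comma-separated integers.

start (-3,-5,-11) = (f(1,0),f(0,1),f(1,1))
replace slot 3: 2·((-3)+(-5)) − (-11) = -5 → (-3,-5,-5)
replace slot 1: 2·((-5)+(-5)) − (-3) = -17 → (-17,-5,-5)
replace slot 2: 2·((-17)+(-5)) − (-5) = -39 → (-17,-39,-5)
replace slot 3: 2·((-17)+(-39)) − (-5) = -107 → (-17,-39,-107)

-17,-39,-107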